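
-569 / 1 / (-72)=569 / 72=7.90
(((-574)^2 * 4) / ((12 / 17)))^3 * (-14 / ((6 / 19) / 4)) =-1154103430493567916123.65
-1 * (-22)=22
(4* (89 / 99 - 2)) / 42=-218 / 2079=-0.10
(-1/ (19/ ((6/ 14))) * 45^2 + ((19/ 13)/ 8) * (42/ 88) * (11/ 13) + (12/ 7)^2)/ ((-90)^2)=-71602481/ 13594089600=-0.01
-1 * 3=-3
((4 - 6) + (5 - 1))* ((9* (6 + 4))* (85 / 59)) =15300 / 59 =259.32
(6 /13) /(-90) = -1 /195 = -0.01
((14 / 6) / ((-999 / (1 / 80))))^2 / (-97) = -0.00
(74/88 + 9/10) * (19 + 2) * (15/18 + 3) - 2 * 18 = 45823/440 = 104.14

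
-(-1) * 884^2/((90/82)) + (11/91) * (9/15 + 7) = 2915616098/4095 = 711994.16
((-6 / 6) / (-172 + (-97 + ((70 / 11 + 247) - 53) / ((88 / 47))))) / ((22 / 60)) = 220 / 13067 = 0.02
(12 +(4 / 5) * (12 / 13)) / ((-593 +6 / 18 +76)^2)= 1863 / 39040625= 0.00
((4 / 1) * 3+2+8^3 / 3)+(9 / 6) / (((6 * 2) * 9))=13297 / 72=184.68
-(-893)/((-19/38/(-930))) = 1660980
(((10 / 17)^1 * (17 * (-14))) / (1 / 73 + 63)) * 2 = -4.44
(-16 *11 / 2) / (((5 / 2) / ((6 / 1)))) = -1056 / 5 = -211.20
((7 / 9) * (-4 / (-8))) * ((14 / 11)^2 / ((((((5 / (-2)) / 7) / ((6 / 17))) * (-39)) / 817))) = 15692936 / 1203345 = 13.04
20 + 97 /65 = 1397 /65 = 21.49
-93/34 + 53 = 1709/34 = 50.26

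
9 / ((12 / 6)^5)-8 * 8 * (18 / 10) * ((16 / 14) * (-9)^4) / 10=-483727833 / 5600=-86379.97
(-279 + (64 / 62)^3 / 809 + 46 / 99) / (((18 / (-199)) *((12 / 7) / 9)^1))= 925759379168449 / 57263783544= 16166.58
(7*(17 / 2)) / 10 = 5.95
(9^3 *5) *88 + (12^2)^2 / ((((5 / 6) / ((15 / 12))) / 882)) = 27754488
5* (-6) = -30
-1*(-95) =95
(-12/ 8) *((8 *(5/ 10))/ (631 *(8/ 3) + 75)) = -18/ 5273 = -0.00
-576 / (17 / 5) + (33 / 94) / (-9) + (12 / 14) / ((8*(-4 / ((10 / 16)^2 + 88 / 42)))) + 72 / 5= -93281274781 / 601359360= -155.12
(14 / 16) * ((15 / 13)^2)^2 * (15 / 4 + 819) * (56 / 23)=8163736875 / 2627612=3106.90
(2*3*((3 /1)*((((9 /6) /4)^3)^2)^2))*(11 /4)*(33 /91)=1736217747 /12506944765952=0.00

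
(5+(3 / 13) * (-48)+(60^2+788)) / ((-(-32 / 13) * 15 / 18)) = 2136.19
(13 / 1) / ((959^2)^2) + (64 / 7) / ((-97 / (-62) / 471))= 2752.47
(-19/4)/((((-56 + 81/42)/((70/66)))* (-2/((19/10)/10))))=-17689/1998480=-0.01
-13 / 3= -4.33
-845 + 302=-543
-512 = -512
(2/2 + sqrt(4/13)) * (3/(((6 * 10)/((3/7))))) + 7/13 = 3 * sqrt(13)/910 + 1019/1820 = 0.57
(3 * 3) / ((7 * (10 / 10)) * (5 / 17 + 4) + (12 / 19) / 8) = 5814 / 19469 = 0.30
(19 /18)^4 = 130321 /104976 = 1.24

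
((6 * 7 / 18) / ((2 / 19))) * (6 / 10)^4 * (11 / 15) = 13167 / 6250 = 2.11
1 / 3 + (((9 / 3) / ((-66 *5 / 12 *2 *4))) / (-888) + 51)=10028483 / 195360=51.33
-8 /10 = -4 /5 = -0.80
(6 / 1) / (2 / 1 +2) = 3 / 2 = 1.50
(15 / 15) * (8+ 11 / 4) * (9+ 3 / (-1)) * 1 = 64.50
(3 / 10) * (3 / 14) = 9 / 140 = 0.06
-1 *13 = -13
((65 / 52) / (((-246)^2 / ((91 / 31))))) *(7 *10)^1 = 15925 / 3751992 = 0.00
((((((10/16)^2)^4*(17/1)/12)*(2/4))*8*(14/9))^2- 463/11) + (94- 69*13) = -476850010874976005701/564286959560687616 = -845.05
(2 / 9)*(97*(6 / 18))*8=1552 / 27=57.48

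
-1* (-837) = 837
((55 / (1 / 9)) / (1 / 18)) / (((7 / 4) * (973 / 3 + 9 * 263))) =4860 / 2569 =1.89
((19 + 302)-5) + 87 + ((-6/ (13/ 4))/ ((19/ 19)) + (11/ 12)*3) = 21003/ 52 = 403.90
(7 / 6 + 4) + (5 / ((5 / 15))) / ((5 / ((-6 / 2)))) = -23 / 6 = -3.83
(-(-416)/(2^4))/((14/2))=26/7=3.71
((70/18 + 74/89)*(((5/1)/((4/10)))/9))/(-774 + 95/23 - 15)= -2174075/260273736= -0.01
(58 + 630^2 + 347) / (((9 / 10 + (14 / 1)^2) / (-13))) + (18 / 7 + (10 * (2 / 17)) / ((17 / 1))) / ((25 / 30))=-26228.24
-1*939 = -939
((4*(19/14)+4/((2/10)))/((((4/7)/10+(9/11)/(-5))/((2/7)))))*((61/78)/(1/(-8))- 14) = 15468200/11193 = 1381.95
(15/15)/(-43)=-1/43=-0.02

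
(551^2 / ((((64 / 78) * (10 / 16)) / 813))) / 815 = 9626276907 / 16300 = 590569.14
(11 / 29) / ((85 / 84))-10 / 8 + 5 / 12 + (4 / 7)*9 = 484973 / 103530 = 4.68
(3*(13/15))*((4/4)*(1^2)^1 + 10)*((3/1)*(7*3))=9009/5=1801.80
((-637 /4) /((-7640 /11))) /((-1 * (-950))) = 7007 /29032000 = 0.00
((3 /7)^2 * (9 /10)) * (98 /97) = 81 /485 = 0.17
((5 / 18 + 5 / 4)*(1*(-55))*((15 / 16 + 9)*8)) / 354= -160325 / 8496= -18.87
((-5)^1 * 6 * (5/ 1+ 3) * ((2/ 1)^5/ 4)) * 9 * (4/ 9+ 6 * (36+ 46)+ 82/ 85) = -144943872/ 17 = -8526110.12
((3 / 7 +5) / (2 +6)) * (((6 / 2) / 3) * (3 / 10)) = 57 / 280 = 0.20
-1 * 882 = -882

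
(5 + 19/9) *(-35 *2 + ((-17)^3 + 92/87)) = -27739456/783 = -35427.15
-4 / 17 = -0.24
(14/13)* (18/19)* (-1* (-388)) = 97776/247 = 395.85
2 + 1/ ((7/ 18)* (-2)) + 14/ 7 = 19/ 7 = 2.71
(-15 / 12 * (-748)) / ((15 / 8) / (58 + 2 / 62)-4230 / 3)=-2691304 / 4058451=-0.66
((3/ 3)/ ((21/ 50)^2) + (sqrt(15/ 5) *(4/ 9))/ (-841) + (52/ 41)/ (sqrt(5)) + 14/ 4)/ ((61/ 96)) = 15.32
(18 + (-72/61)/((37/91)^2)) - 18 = -596232/83509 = -7.14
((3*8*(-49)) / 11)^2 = 1382976 / 121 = 11429.55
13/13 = 1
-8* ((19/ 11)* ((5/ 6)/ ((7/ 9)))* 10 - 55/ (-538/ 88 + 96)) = -177944/ 1243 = -143.16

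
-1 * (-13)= 13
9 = 9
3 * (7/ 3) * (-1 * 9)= -63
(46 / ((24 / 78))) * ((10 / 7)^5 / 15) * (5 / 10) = 1495000 / 50421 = 29.65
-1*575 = -575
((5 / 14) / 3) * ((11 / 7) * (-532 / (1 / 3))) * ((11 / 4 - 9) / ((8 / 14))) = 26125 / 8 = 3265.62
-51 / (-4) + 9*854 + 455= 32615 / 4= 8153.75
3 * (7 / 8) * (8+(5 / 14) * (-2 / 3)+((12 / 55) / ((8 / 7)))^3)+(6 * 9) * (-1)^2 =792139481 / 10648000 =74.39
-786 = -786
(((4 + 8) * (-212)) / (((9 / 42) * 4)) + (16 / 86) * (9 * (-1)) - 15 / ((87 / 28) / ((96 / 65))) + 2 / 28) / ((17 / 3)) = -2026744359 / 3858218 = -525.31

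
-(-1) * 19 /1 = 19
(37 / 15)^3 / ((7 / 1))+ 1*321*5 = 1607.14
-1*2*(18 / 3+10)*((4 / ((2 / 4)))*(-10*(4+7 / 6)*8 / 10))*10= 105813.33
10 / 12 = 5 / 6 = 0.83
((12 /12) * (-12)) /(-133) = 0.09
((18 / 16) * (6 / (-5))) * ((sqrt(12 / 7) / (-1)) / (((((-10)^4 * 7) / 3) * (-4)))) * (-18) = 729 * sqrt(21) / 9800000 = 0.00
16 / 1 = 16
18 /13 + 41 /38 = 1217 /494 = 2.46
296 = 296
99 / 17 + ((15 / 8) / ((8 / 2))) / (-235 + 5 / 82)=6101061 / 1048016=5.82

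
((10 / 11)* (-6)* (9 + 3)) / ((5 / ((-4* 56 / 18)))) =1792 / 11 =162.91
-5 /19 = -0.26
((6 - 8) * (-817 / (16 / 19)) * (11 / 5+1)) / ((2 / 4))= 62092 / 5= 12418.40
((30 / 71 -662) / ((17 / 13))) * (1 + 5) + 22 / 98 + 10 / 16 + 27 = -1423039053 / 473144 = -3007.62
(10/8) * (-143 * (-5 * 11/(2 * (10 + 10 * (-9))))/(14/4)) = -7865/448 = -17.56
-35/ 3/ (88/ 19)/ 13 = -665/ 3432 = -0.19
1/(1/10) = 10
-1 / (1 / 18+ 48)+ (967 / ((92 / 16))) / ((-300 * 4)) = -192131 / 1193700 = -0.16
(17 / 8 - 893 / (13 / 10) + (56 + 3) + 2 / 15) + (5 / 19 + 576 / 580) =-107343311 / 171912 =-624.41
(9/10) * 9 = 81/10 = 8.10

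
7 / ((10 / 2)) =7 / 5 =1.40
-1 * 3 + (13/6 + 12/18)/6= -91/36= -2.53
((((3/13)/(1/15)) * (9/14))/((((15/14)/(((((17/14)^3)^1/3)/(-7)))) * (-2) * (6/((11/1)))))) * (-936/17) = -85833/9604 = -8.94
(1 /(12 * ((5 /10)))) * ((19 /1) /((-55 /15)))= -19 /22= -0.86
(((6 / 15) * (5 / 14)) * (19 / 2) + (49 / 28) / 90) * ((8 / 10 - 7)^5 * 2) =-99314524819 / 3937500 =-25222.74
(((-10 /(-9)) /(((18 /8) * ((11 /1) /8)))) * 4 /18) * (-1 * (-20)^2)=-256000 /8019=-31.92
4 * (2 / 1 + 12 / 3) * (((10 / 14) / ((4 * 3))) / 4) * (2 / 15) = 1 / 21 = 0.05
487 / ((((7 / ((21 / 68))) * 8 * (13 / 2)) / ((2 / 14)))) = 1461 / 24752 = 0.06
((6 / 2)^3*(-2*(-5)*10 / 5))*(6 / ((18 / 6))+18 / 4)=3510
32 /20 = 8 /5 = 1.60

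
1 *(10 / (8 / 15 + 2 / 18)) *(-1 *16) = -7200 / 29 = -248.28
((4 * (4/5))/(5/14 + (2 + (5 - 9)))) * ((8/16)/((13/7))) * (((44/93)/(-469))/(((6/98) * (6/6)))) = 241472/27946035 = 0.01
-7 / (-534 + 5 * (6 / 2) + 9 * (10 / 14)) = 49 / 3588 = 0.01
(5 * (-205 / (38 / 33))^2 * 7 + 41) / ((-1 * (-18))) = 1601842079 / 25992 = 61628.27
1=1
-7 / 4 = -1.75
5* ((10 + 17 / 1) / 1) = 135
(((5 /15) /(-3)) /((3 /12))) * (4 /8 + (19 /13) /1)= -34 /39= -0.87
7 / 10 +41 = 417 / 10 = 41.70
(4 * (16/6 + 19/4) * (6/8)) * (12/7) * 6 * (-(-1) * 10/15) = 1068/7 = 152.57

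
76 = 76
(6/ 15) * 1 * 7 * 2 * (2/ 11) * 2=112/ 55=2.04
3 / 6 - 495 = -989 / 2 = -494.50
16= 16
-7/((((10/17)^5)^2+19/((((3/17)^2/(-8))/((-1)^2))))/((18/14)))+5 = 442955745800554729/88558490058923672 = 5.00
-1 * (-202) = 202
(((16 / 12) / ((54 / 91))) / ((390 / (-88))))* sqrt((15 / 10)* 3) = -308* sqrt(2) / 405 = -1.08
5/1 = 5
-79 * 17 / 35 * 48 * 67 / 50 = -2159544 / 875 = -2468.05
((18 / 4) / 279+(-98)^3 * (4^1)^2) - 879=-933716961 / 62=-15059950.98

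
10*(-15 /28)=-5.36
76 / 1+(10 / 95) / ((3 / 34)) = 4400 / 57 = 77.19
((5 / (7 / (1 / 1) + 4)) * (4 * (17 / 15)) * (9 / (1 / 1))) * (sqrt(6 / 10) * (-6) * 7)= -8568 * sqrt(15) / 55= -603.34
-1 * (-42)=42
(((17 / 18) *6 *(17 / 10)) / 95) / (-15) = -0.01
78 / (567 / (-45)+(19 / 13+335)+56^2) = 5070 / 224891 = 0.02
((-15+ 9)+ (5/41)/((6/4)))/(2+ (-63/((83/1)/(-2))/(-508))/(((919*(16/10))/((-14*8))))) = -7052266312/2383317249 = -2.96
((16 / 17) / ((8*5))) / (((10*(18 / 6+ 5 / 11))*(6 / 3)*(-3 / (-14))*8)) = 77 / 387600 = 0.00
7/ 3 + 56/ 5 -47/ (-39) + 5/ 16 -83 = -70667/ 1040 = -67.95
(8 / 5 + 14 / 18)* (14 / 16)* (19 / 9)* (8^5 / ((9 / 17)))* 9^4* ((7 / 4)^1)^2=27312590592 / 5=5462518118.40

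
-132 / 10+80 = 334 / 5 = 66.80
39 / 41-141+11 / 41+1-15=-6305 / 41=-153.78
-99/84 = -33/28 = -1.18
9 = 9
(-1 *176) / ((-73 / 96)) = 16896 / 73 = 231.45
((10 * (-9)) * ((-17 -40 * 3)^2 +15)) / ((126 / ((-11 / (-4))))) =-258280 / 7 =-36897.14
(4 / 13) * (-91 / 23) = -28 / 23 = -1.22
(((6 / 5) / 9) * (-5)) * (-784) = 1568 / 3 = 522.67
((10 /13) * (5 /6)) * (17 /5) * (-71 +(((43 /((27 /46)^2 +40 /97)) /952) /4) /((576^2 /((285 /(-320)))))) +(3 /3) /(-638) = -371614824862216997 /2401463357669376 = -154.75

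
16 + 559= 575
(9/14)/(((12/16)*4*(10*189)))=1/8820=0.00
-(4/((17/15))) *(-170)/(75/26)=208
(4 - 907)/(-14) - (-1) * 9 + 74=295/2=147.50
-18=-18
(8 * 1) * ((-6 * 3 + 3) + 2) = -104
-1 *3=-3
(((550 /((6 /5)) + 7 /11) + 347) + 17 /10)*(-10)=-266531 /33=-8076.70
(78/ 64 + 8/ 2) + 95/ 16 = 357/ 32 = 11.16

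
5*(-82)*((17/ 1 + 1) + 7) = -10250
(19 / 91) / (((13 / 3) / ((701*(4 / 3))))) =53276 / 1183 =45.03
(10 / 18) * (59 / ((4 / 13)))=3835 / 36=106.53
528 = 528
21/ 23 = 0.91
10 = 10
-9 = -9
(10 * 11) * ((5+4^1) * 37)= 36630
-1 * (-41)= 41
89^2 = 7921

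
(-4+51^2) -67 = 2530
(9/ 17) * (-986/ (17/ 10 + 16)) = -29.49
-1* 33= -33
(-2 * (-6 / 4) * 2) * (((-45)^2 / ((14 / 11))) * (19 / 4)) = 1269675 / 28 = 45345.54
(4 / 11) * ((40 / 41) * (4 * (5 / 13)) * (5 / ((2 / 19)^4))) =22227.70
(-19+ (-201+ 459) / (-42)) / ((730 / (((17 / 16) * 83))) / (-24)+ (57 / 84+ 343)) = -270912 / 3699389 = -0.07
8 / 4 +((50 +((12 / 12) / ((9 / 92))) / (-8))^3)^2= 454985504167958137 / 34012224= 13377117126.12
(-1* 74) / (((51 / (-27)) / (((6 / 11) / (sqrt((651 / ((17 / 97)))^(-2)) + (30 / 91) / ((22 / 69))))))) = 1640180178 / 79382911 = 20.66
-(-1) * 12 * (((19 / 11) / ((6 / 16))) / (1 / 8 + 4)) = 4864 / 363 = 13.40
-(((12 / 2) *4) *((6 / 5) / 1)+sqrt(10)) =-144 / 5-sqrt(10) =-31.96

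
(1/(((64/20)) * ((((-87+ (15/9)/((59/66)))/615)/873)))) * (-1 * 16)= 158384025/5023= 31531.76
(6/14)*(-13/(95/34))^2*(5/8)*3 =439569/25270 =17.39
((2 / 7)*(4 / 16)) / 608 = 1 / 8512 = 0.00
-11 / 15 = -0.73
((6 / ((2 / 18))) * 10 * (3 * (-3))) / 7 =-4860 / 7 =-694.29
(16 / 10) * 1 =8 / 5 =1.60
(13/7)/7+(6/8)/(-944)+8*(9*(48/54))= 11890477/185024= 64.26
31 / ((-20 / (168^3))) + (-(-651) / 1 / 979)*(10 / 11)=-395735388762 / 53845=-7349529.00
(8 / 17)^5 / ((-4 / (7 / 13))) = -0.00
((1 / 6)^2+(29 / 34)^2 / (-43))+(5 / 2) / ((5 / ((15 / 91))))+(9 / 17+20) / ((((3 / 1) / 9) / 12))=7522877938 / 10177713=739.15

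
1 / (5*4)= 1 / 20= 0.05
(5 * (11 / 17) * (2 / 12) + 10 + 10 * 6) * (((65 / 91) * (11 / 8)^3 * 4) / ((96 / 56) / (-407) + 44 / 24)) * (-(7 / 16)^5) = -4.59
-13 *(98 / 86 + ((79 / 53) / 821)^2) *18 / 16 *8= -133.33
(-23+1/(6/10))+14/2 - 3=-17.33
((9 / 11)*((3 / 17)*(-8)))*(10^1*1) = -2160 / 187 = -11.55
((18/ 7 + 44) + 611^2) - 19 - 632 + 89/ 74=193067807/ 518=372717.77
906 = 906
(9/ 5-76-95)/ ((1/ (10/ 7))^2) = -16920/ 49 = -345.31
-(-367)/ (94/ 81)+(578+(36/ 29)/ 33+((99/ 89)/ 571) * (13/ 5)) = 6813837153137/ 7619292670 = 894.29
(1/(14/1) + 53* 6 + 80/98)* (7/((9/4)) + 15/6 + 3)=1614635/588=2745.98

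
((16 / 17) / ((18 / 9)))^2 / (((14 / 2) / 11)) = 704 / 2023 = 0.35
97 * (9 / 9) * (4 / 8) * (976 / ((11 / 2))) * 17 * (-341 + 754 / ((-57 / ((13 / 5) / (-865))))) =-135280493221552 / 2711775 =-49886326.57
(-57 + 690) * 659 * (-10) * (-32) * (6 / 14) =400461120 / 7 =57208731.43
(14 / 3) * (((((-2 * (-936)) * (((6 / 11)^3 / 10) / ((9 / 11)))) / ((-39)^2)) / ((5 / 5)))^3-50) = -340560358647068 / 1459544818875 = -233.33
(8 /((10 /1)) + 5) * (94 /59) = 2726 /295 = 9.24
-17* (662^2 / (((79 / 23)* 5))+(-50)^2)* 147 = -27656712888 / 395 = -70016994.65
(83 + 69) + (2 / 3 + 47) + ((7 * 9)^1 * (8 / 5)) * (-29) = -40853 / 15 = -2723.53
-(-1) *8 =8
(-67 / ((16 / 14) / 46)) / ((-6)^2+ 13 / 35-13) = -377545 / 3272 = -115.39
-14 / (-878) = 7 / 439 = 0.02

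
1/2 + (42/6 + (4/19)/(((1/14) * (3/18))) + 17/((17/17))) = 1603/38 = 42.18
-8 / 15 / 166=-4 / 1245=-0.00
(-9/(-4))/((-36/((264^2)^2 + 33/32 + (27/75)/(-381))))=-493525293570279/1625600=-303595776.06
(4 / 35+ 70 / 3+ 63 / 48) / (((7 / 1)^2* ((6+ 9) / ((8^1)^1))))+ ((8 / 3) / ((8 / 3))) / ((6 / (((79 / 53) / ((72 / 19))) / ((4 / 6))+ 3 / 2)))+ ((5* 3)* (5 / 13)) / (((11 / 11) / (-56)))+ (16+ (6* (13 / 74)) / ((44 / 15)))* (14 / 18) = -71500569608693 / 230844213600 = -309.74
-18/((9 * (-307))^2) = -2/848241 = -0.00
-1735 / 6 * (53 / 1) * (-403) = 37057865 / 6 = 6176310.83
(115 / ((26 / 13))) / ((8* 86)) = 115 / 1376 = 0.08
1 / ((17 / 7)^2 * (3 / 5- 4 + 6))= 245 / 3757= 0.07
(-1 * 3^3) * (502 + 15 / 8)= -108837 / 8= -13604.62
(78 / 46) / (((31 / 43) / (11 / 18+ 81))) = 821171 / 4278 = 191.95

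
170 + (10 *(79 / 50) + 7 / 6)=186.97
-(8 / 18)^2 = -16 / 81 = -0.20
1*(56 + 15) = 71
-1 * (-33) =33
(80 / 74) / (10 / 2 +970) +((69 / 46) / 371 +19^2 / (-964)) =-953018123 / 2580401460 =-0.37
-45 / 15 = -3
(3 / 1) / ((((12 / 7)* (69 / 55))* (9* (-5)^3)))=-0.00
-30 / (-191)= 0.16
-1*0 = 0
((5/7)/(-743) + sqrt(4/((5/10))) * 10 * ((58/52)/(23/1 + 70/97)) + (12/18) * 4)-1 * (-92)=28130 * sqrt(2)/29913 + 1477069/15603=96.00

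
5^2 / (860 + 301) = 25 / 1161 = 0.02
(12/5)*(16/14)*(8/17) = 1.29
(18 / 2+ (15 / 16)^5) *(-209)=-2131080831 / 1048576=-2032.36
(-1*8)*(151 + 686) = -6696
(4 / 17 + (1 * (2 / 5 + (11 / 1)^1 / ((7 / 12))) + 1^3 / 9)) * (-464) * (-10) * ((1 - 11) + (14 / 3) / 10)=-13930867808 / 16065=-867156.42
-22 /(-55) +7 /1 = 37 /5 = 7.40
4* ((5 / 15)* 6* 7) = 56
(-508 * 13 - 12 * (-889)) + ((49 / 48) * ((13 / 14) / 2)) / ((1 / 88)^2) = 7734.33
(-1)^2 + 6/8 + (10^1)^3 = 4007/4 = 1001.75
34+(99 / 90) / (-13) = 4409 / 130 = 33.92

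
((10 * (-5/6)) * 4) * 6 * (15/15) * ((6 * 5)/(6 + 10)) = -375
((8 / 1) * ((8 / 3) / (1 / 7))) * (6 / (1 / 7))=6272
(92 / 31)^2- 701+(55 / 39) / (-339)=-8794622392 / 12705381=-692.20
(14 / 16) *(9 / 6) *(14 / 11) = 147 / 88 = 1.67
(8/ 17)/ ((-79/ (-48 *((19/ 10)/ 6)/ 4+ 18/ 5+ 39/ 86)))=-436/ 288745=-0.00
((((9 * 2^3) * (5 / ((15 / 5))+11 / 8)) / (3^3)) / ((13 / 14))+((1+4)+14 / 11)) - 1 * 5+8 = 23176 / 1287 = 18.01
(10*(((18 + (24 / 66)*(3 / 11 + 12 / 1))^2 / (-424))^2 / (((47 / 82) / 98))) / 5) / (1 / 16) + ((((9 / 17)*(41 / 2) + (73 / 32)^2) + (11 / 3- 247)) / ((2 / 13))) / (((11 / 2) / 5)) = 9467020599725898570767 / 1477955000176038912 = 6405.49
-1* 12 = -12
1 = 1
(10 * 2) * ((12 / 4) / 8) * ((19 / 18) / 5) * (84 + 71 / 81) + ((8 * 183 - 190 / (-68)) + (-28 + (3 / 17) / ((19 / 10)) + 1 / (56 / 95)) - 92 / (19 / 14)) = 6624642821 / 4395384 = 1507.18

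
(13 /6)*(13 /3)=169 /18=9.39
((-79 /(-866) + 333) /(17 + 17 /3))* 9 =7788339 /58888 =132.26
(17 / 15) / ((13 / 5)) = 17 / 39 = 0.44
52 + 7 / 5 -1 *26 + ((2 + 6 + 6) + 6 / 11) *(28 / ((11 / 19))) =442177 / 605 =730.87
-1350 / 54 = -25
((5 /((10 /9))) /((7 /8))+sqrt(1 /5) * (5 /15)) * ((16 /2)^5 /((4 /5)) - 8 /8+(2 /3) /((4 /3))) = 81919 * sqrt(5) /30+1474542 /7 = 216754.74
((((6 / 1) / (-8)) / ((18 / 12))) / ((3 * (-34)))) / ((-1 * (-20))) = 1 / 4080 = 0.00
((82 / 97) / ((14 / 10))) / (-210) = -41 / 14259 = -0.00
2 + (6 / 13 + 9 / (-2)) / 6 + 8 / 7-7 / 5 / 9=37907 / 16380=2.31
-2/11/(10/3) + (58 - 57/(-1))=6322/55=114.95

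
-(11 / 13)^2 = -121 / 169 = -0.72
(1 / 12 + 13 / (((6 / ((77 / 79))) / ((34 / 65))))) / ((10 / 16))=3754 / 1975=1.90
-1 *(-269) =269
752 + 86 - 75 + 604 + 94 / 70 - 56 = 45932 / 35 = 1312.34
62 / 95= 0.65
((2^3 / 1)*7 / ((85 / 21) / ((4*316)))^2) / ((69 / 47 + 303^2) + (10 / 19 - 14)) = 8808708367872 / 148066830775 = 59.49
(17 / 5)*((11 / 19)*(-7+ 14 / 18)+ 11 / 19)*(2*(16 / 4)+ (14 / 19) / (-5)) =-6556594 / 81225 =-80.72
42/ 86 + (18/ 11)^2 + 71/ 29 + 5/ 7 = 6.33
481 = 481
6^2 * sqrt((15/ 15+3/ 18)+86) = 336.11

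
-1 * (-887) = 887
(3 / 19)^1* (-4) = -12 / 19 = -0.63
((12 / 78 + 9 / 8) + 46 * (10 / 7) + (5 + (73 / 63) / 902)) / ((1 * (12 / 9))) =30391435 / 562848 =54.00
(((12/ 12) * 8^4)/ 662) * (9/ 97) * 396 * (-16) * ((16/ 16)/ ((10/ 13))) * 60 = -9109241856/ 32107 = -283715.14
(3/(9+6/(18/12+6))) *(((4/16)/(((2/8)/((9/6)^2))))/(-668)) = -0.00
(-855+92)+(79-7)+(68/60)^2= -155186/225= -689.72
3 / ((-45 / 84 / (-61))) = 341.60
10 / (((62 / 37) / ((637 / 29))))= 117845 / 899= 131.08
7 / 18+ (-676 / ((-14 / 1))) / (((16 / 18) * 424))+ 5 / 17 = 1473337 / 1816416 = 0.81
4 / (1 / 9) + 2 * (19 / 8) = 163 / 4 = 40.75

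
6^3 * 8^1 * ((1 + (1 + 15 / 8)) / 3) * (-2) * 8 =-35712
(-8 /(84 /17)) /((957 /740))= -25160 /20097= -1.25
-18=-18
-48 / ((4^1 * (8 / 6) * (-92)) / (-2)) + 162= 7443 / 46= 161.80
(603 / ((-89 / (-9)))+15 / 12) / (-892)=-22153 / 317552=-0.07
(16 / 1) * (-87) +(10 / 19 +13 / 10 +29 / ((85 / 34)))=-261929 / 190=-1378.57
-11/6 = -1.83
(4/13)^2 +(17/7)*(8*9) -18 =185674/1183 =156.95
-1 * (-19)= 19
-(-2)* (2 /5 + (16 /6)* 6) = 32.80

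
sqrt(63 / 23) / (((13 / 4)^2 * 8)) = 0.02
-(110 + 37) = -147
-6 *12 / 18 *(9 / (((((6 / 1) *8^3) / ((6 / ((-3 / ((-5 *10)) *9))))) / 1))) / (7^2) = -25 / 9408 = -0.00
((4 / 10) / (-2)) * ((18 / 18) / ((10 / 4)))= -2 / 25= -0.08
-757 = -757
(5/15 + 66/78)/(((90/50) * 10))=23/351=0.07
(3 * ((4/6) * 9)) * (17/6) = 51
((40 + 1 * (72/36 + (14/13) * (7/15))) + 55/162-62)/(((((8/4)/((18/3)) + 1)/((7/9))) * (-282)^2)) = -1412131/10048652640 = -0.00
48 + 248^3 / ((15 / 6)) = 30506224 / 5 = 6101244.80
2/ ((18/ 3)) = 0.33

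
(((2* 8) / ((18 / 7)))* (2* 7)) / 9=784 / 81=9.68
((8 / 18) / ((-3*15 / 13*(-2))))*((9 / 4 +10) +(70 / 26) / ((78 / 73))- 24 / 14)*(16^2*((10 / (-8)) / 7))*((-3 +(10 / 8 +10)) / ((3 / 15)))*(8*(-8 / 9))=5219033600 / 464373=11238.88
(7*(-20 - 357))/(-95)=27.78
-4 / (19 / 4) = -16 / 19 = -0.84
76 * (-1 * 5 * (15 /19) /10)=-30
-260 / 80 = -13 / 4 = -3.25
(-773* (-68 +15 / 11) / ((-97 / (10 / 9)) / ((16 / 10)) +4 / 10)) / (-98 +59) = 45328720 / 1858857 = 24.39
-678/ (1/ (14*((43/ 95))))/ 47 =-408156/ 4465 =-91.41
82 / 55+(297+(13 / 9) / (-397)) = 58657226 / 196515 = 298.49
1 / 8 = 0.12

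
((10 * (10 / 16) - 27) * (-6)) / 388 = 249 / 776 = 0.32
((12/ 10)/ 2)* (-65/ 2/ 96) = -13/ 64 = -0.20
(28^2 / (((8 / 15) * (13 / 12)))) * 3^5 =4286520 / 13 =329732.31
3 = 3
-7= -7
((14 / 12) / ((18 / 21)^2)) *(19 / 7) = 931 / 216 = 4.31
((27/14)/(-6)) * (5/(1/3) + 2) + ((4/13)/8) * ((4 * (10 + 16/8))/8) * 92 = 5739/364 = 15.77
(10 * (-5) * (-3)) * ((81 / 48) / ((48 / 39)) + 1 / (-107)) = 2797575 / 13696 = 204.26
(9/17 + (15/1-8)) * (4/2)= 256/17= 15.06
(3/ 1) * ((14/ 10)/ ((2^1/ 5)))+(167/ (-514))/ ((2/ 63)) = 0.27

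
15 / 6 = 5 / 2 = 2.50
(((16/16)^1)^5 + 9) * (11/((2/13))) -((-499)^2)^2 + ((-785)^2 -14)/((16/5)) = -992020875521/16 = -62001304720.06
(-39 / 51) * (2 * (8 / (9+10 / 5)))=-208 / 187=-1.11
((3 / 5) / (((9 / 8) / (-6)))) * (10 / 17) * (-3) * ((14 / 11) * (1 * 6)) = 8064 / 187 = 43.12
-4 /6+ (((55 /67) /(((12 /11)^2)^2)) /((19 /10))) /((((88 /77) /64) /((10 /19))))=130470841 /15673176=8.32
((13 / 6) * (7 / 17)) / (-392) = -13 / 5712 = -0.00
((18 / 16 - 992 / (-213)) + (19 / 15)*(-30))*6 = -54899 / 284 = -193.31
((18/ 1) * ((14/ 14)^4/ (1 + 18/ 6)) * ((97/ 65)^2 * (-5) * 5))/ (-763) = 84681/ 257894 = 0.33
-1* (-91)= 91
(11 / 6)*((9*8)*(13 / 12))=143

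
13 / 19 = 0.68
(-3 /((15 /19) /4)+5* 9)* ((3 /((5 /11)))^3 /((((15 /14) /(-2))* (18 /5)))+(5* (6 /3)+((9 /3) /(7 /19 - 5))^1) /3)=-717658649 /165000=-4349.45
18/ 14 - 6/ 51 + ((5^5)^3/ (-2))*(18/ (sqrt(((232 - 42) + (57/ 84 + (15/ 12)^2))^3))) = 139/ 119 - 13671875000000*sqrt(150717)/ 51509329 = -103044140.74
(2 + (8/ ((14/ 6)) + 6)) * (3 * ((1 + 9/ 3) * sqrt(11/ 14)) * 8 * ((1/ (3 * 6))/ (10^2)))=32 * sqrt(154)/ 735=0.54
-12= -12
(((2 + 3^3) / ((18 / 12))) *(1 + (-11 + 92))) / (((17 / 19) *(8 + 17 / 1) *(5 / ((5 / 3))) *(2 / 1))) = 45182 / 3825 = 11.81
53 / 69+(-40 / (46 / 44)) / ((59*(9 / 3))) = 749 / 1357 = 0.55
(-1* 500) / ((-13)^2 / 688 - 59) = 344000 / 40423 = 8.51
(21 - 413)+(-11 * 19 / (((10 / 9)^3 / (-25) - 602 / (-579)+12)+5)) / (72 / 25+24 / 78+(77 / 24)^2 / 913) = -395.63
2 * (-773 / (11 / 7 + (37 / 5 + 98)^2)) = -135275 / 972189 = -0.14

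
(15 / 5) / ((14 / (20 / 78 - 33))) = -1277 / 182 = -7.02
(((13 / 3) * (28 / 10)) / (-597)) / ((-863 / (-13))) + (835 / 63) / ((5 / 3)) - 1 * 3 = 267893158 / 54097155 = 4.95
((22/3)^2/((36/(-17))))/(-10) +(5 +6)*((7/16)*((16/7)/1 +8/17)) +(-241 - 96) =-2211433/6885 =-321.20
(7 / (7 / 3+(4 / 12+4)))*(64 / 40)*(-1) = -42 / 25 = -1.68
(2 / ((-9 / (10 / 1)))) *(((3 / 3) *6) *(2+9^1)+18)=-186.67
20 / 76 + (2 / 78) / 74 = 14449 / 54834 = 0.26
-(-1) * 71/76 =0.93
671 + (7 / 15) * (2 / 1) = 10079 / 15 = 671.93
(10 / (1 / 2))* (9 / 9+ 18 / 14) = 320 / 7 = 45.71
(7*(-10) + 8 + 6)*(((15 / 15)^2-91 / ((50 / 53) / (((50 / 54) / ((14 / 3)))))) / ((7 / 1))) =1306 / 9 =145.11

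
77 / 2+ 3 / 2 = 40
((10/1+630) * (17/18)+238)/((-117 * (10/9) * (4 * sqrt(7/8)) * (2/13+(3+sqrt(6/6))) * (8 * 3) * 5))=-3791 * sqrt(14)/4082400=-0.00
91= 91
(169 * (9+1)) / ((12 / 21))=5915 / 2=2957.50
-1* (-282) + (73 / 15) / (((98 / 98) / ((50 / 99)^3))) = 822697954 / 2910897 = 282.63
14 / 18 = 0.78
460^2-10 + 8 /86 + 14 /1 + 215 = 9108221 /43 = 211819.09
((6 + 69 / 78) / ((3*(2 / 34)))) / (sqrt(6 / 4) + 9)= 3043 / 689 - 3043*sqrt(6) / 12402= 3.82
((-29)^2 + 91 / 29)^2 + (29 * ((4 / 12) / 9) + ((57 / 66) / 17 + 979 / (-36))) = 712542.78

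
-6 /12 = -1 /2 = -0.50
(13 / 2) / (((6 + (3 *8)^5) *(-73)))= -1 / 89426460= -0.00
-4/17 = -0.24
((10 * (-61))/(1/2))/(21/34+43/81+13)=-671976/7793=-86.23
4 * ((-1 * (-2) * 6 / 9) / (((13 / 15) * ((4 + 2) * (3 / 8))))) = 2.74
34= 34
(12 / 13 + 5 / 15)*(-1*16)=-784 / 39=-20.10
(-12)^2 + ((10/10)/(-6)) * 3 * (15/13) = 3729/26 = 143.42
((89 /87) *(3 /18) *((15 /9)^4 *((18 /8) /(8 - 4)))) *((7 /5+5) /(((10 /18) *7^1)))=2225 /1827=1.22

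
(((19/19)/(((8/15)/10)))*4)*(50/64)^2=46875/1024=45.78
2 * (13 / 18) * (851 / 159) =11063 / 1431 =7.73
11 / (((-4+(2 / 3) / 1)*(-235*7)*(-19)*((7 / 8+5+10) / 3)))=-396 / 19846925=-0.00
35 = 35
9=9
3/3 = 1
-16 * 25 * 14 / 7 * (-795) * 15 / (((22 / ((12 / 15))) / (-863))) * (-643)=2117532744000 / 11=192502976727.27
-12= -12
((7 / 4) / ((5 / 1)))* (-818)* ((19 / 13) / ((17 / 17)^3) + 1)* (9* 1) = -412272 / 65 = -6342.65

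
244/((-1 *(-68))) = 61/17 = 3.59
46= 46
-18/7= -2.57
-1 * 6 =-6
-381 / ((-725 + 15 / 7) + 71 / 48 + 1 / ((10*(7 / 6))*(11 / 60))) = 1408176 / 2664485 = 0.53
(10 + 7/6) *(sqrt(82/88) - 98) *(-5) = 16415/3 - 335 *sqrt(451)/132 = 5417.77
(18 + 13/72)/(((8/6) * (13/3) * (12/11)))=14399/4992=2.88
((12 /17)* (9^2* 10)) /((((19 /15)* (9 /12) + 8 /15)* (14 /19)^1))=5540400 /10591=523.12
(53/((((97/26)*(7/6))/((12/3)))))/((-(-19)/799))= 26424528/12901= 2048.25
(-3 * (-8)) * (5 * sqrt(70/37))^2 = 42000/37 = 1135.14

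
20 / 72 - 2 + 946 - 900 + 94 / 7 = 7271 / 126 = 57.71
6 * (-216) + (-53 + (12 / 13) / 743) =-13029979 / 9659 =-1349.00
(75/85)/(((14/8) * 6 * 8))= 5/476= 0.01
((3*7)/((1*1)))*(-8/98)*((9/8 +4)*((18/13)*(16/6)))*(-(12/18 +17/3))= 18696/91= 205.45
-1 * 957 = -957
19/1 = 19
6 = 6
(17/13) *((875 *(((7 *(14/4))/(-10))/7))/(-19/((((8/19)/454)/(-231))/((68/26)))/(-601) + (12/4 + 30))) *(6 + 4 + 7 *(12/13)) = 1339193275/4176772743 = 0.32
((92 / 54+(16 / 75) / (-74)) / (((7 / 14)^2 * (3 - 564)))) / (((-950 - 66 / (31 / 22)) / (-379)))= -998148044 / 216483574725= -0.00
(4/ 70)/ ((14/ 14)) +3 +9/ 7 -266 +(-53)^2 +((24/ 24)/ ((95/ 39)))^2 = 160939032/ 63175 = 2547.51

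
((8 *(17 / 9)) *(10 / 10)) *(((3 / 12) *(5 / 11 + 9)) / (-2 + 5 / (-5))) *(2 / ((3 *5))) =-7072 / 4455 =-1.59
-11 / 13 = -0.85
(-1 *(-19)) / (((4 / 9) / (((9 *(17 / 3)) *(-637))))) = -5555277 / 4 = -1388819.25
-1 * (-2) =2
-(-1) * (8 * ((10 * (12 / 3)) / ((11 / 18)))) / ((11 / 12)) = 69120 / 121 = 571.24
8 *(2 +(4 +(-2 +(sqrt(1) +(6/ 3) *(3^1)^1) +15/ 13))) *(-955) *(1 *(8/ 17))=-43696.65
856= 856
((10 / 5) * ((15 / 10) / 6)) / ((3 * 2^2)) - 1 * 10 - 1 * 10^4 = -10009.96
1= 1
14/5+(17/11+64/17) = 7583/935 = 8.11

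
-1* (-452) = 452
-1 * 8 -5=-13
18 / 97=0.19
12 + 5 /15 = 37 /3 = 12.33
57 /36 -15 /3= -41 /12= -3.42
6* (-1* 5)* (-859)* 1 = 25770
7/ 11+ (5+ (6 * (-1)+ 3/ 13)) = -19/ 143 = -0.13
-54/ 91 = -0.59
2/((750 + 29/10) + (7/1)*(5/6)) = 30/11381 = 0.00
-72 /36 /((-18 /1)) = 1 /9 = 0.11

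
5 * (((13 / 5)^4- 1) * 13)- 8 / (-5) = 363368 / 125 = 2906.94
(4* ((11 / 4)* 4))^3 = 85184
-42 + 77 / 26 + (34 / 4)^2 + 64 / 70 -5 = 29.13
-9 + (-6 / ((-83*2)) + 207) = 198.04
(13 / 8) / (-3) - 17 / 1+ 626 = 14603 / 24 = 608.46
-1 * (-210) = 210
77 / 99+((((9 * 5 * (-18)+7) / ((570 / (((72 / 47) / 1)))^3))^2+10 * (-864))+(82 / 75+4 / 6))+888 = -552640685076797781809549621 / 71313423980837322515625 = -7749.46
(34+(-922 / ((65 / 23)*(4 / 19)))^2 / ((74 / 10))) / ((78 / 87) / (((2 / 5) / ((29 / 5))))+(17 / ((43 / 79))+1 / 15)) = 5236003560681 / 714667876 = 7326.49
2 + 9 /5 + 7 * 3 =124 /5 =24.80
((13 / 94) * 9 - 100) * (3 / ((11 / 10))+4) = -343471 / 517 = -664.35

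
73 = 73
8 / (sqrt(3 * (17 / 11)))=8 * sqrt(561) / 51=3.72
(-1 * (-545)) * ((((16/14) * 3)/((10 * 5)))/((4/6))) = 1962/35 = 56.06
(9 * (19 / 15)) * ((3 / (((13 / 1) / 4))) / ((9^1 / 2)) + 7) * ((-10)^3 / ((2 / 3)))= -1601700 / 13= -123207.69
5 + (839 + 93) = 937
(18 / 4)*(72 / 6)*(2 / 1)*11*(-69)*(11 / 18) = -50094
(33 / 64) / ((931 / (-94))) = -1551 / 29792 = -0.05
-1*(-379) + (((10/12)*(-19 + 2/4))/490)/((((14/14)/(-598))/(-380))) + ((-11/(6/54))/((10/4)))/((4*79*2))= -1572544313/232260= -6770.62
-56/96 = -7/12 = -0.58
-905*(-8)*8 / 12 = 4826.67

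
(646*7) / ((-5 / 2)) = -9044 / 5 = -1808.80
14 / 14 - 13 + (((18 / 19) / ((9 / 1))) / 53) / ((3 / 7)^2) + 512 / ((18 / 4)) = 922510 / 9063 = 101.79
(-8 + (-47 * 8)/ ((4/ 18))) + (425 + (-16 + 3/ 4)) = -5161/ 4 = -1290.25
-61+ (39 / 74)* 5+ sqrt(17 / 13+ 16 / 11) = -4319 / 74+ sqrt(56485) / 143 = -56.70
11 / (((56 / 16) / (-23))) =-506 / 7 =-72.29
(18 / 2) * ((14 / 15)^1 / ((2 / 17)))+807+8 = 4432 / 5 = 886.40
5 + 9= 14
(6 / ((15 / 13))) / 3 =26 / 15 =1.73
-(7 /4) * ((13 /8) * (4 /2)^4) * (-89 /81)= 49.99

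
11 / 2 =5.50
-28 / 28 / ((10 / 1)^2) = -1 / 100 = -0.01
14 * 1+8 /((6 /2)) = 50 /3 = 16.67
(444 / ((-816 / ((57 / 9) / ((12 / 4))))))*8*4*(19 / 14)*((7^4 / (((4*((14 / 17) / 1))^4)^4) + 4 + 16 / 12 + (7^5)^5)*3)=-209361804614163140199825349454766773353859433982855 / 1043147572004452816801234944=-200702000592174556640339.90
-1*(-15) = 15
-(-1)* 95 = 95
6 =6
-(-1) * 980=980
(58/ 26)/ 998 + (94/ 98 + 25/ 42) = 1484411/ 953589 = 1.56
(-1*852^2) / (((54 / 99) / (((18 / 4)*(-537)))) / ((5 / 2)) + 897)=-809.26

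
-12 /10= -6 /5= -1.20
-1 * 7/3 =-7/3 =-2.33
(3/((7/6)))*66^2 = 78408/7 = 11201.14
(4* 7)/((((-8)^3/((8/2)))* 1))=-0.22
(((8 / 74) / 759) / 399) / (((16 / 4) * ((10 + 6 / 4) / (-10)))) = -20 / 257717691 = -0.00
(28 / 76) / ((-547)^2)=7 / 5684971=0.00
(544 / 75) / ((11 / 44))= 29.01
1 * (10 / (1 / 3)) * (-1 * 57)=-1710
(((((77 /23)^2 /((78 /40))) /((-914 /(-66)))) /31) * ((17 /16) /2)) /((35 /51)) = 8077839 /779411672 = 0.01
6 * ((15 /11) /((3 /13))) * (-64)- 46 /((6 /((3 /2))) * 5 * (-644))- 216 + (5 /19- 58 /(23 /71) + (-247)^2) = 78530214327 /1345960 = 58345.13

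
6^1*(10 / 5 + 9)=66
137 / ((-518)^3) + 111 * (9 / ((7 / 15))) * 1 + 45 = 303796432663 / 138991832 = 2185.71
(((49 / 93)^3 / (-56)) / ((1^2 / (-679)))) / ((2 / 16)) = 11411953 / 804357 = 14.19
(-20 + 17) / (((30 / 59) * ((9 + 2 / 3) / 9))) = -1593 / 290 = -5.49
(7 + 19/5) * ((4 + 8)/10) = 324/25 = 12.96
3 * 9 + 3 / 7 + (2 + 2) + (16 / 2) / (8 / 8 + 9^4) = 721848 / 22967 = 31.43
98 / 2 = 49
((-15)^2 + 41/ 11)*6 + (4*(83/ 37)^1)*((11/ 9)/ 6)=1374.19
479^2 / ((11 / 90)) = 20649690 / 11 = 1877244.55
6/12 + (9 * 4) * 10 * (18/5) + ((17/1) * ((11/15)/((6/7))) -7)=58682/45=1304.04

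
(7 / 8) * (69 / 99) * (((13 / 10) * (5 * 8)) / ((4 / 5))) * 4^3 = 83720 / 33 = 2536.97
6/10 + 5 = 28/5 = 5.60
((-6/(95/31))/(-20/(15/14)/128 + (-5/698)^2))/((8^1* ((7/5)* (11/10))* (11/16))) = 21748786560/13716176551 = 1.59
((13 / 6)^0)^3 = 1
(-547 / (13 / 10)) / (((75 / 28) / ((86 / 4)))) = -658588 / 195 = -3377.37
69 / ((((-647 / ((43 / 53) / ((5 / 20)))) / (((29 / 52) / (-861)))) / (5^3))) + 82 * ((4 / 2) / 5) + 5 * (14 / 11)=275779340909 / 7036684655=39.19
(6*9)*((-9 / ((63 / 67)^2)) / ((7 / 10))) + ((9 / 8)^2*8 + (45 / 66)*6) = -771.03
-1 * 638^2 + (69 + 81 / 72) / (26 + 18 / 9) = -91177295 / 224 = -407041.50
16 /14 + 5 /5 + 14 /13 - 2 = 111 /91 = 1.22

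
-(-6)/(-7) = -6/7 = -0.86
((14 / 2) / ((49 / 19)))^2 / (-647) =-361 / 31703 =-0.01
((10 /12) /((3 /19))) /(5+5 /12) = 38 /39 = 0.97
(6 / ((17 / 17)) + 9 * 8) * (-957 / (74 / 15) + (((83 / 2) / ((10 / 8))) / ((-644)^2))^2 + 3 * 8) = -263696408764475973 / 19888187933600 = -13258.95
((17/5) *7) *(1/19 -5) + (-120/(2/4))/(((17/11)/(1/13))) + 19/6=-15938531/125970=-126.53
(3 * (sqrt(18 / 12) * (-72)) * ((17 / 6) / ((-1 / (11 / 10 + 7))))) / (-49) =-12393 * sqrt(6) / 245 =-123.90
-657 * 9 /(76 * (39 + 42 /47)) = -92637 /47500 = -1.95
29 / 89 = 0.33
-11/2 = -5.50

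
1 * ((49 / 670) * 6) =147 / 335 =0.44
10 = 10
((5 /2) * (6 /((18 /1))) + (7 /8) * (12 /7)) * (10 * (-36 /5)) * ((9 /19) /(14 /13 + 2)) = -25.86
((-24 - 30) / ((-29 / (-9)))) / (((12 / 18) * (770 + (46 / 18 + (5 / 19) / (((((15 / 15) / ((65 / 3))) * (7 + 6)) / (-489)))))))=-124659 / 2767528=-0.05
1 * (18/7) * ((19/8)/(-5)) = -171/140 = -1.22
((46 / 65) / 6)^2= 529 / 38025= 0.01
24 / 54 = 4 / 9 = 0.44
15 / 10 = 3 / 2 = 1.50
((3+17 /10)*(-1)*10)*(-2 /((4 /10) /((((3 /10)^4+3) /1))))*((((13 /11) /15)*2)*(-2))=-6126497 /27500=-222.78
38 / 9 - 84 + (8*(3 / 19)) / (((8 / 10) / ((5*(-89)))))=-133792 / 171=-782.41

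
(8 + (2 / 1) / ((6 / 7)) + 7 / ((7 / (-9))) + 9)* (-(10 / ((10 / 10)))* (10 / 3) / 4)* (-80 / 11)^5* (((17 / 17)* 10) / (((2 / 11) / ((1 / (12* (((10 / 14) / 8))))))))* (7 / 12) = 62218240000000 / 1185921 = 52464068.01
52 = 52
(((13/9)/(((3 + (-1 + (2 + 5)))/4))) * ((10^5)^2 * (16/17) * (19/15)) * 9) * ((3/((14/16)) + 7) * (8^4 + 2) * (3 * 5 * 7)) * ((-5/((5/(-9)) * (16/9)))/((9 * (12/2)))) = 492606920000000000/17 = 28976877647058823.53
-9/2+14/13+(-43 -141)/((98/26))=-52.24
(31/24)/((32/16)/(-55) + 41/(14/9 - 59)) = -80135/46536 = -1.72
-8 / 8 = -1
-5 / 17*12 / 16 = -15 / 68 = -0.22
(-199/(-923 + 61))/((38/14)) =1393/16378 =0.09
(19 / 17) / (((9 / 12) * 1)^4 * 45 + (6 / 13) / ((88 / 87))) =0.08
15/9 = 5/3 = 1.67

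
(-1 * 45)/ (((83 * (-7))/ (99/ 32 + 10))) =18855/ 18592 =1.01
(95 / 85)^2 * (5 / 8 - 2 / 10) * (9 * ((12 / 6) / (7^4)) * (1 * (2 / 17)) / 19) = 171 / 6938890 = 0.00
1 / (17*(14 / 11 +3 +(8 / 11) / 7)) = 77 / 5729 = 0.01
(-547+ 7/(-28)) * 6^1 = -6567/2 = -3283.50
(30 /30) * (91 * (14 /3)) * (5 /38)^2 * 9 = 66.17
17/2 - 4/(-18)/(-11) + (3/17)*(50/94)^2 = 63422737/7435494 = 8.53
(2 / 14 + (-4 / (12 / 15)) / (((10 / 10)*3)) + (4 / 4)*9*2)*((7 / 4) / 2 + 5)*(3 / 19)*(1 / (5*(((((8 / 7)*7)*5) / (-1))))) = -8131 / 106400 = -0.08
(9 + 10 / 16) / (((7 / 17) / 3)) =561 / 8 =70.12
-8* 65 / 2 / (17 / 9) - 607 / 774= -138.43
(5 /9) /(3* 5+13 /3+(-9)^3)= -5 /6387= -0.00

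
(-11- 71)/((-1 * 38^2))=41/722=0.06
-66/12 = -11/2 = -5.50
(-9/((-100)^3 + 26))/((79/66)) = 0.00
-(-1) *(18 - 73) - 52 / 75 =-4177 / 75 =-55.69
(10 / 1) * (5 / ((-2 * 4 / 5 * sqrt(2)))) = -22.10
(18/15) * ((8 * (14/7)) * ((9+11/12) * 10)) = 1904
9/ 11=0.82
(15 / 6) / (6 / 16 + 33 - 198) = -20 / 1317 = -0.02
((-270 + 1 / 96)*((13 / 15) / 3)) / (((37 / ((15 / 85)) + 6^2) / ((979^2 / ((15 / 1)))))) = -29358529057 / 1447200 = -20286.44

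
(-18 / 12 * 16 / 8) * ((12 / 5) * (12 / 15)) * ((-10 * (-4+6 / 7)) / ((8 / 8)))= -6336 / 35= -181.03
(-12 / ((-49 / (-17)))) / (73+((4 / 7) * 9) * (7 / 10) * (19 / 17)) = -17340 / 320803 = -0.05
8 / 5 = 1.60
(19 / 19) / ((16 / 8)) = 1 / 2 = 0.50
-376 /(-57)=376 /57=6.60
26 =26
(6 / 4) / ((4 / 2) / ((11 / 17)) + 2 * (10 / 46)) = 759 / 1784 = 0.43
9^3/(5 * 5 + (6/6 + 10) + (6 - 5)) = 729/37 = 19.70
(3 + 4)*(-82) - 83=-657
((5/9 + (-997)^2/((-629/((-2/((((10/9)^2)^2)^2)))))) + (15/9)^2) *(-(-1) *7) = 900766889984269/94350000000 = 9547.08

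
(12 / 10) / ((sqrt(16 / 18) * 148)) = 9 * sqrt(2) / 1480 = 0.01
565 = 565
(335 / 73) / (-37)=-335 / 2701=-0.12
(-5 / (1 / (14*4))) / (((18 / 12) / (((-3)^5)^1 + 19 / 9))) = 1214080 / 27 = 44965.93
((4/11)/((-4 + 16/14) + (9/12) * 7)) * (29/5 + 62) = 37968/3685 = 10.30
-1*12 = -12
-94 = -94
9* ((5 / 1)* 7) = 315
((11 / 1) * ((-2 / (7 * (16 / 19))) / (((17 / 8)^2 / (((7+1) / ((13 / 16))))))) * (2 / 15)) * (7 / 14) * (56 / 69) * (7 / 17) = -11984896 / 66104415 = -0.18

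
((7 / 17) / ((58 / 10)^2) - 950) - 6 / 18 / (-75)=-3055930078 / 3216825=-949.98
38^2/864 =361/216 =1.67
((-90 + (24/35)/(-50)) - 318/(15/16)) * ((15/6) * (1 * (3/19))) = -563343/3325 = -169.43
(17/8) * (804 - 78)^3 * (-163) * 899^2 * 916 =-98123099462707147092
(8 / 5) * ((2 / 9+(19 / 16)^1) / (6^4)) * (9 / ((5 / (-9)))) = -0.03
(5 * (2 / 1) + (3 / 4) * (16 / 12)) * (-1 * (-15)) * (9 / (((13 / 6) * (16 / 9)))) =40095 / 104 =385.53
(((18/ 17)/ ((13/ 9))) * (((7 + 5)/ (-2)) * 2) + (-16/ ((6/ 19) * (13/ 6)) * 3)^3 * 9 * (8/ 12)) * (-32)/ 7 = 2475919436544/ 261443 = 9470207.41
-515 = -515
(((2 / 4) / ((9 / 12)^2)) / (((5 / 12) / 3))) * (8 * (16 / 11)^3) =1048576 / 6655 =157.56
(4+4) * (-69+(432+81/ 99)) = 32016/ 11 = 2910.55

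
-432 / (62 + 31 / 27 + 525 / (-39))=-9477 / 1090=-8.69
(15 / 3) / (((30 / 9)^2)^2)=81 / 2000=0.04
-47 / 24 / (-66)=47 / 1584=0.03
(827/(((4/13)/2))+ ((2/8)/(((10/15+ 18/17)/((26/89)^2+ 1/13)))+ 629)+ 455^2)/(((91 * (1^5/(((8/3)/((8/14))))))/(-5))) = -3509806259905/64255152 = -54622.95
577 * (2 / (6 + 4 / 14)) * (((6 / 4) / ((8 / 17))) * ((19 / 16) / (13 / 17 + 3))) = 66534447 / 360448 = 184.59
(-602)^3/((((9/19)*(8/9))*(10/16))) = -4145176952/5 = -829035390.40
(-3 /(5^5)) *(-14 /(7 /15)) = 18 /625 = 0.03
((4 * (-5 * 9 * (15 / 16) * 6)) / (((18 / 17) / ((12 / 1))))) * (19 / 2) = -218025 / 2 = -109012.50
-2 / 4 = -1 / 2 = -0.50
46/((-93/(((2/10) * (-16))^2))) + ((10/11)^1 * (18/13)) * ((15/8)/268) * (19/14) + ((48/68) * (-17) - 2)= -47535171347/2494892400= -19.05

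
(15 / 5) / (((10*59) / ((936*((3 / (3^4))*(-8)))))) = -416 / 295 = -1.41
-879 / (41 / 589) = -517731 / 41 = -12627.59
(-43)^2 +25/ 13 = 24062/ 13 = 1850.92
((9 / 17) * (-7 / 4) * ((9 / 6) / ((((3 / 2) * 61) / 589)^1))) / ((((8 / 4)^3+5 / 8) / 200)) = -4947600 / 23851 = -207.44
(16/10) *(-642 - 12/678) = -580384/565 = -1027.23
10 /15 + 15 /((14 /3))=163 /42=3.88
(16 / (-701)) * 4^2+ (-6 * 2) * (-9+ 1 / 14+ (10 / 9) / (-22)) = 17388754 / 161931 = 107.38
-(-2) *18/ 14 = 2.57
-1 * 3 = -3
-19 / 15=-1.27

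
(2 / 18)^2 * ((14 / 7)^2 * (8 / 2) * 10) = 160 / 81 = 1.98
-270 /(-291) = 90 /97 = 0.93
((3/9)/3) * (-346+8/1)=-338/9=-37.56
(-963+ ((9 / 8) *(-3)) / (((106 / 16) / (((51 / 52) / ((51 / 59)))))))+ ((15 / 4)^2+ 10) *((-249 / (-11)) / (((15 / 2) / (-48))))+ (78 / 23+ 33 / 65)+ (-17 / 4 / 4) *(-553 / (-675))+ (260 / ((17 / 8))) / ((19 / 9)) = -4388.59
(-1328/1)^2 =1763584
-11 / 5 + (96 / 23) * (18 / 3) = 2627 / 115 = 22.84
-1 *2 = -2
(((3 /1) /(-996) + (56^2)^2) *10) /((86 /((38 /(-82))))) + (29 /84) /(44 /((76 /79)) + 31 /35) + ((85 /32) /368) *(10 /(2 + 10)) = -15011622388409885 /28327238656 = -529935.96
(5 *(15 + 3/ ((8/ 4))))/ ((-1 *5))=-33/ 2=-16.50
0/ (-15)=0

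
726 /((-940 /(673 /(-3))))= 81433 /470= 173.26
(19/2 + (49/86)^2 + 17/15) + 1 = 1326617/110940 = 11.96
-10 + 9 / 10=-91 / 10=-9.10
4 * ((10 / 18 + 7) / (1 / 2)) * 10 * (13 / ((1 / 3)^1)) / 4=5893.33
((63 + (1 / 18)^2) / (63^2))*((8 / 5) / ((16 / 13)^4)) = 583015693 / 52672757760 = 0.01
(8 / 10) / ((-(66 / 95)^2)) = -1805 / 1089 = -1.66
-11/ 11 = -1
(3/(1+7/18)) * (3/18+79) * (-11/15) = -627/5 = -125.40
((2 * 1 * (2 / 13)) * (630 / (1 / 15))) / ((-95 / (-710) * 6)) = 894600 / 247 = 3621.86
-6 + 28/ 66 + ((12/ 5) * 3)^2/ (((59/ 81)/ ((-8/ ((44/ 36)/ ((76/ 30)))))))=-288571336/ 243375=-1185.71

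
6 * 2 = 12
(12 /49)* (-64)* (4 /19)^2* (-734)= 9019392 /17689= 509.89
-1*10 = -10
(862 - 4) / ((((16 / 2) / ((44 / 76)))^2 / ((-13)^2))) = 8772621 / 11552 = 759.40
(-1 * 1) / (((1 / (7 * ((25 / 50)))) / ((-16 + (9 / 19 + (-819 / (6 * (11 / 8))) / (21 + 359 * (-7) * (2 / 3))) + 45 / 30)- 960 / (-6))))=-302951859 / 592724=-511.12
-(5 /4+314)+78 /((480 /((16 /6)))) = -18889 /60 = -314.82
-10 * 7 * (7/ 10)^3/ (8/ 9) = -21609/ 800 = -27.01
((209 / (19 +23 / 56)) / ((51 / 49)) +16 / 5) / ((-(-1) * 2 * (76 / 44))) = 20649596 / 5266515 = 3.92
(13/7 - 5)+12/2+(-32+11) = -127/7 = -18.14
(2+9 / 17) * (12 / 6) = 86 / 17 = 5.06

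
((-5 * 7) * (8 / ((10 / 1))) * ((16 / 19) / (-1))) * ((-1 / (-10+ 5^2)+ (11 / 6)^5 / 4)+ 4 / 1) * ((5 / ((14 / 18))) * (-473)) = -670225391 / 1026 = -653241.12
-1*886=-886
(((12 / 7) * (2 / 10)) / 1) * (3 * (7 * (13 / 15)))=156 / 25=6.24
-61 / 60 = -1.02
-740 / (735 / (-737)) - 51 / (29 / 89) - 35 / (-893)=2229051308 / 3806859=585.54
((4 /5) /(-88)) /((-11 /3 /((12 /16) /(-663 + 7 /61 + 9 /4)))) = -549 /195045950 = -0.00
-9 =-9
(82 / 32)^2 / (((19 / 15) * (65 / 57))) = 15129 / 3328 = 4.55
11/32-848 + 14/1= -26677/32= -833.66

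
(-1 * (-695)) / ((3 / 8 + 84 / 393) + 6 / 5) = 3641800 / 9373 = 388.54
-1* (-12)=12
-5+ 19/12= -41/12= -3.42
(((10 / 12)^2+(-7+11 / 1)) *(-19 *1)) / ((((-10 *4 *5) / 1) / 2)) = 3211 / 3600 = 0.89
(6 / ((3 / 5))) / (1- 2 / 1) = -10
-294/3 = -98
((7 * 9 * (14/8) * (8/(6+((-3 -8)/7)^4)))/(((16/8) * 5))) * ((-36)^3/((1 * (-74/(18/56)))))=7939492344/5373695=1477.47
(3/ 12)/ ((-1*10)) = -1/ 40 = -0.02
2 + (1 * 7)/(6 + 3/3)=3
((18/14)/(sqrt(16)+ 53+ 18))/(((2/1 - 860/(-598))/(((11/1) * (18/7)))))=88803/629650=0.14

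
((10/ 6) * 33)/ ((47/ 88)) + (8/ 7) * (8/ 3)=104648/ 987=106.03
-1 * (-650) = 650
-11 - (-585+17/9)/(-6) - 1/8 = -23395/216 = -108.31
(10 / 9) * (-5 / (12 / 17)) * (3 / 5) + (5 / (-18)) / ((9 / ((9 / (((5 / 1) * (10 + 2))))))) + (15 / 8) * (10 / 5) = -211 / 216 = -0.98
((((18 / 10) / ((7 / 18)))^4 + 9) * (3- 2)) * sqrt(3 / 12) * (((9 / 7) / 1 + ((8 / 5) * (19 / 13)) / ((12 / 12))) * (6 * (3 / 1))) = 10422139162401 / 682784375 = 15264.17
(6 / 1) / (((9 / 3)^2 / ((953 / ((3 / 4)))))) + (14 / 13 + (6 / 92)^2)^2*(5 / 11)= 63498859245941 / 74912316336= 847.64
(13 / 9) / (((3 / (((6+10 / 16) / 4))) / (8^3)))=11024 / 27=408.30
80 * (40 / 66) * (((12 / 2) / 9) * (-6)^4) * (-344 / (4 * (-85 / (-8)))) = -63406080 / 187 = -339069.95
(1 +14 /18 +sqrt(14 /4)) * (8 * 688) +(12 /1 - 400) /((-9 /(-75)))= 58964 /9 +2752 * sqrt(14)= 16848.60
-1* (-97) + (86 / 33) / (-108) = 172811 / 1782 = 96.98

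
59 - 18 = 41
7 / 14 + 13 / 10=9 / 5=1.80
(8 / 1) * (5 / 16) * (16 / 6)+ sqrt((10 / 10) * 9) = 29 / 3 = 9.67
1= 1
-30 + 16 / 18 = -29.11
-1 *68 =-68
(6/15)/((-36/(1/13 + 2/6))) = -8/1755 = -0.00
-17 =-17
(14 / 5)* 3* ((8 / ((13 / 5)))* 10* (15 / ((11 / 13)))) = 50400 / 11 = 4581.82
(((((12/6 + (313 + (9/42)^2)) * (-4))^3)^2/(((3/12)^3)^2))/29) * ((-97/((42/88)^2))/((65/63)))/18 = -2368885680417437393759016372508852224/182635784617195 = -12970545095434757810562.26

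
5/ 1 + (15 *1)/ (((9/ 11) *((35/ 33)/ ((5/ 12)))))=1025/ 84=12.20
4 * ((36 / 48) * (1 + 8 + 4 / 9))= 28.33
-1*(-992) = 992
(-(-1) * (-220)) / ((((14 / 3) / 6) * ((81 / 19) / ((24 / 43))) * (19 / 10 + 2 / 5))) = -334400 / 20769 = -16.10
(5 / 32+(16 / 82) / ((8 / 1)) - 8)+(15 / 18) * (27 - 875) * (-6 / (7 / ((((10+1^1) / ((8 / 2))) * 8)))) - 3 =122283995 / 9184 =13314.89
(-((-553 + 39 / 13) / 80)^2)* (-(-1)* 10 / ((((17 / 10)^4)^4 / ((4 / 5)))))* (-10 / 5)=7562500000000000000 / 48661191875666868481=0.16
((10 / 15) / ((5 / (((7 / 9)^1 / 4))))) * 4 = 14 / 135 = 0.10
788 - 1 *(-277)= 1065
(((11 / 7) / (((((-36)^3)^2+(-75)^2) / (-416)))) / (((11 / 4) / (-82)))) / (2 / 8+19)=545792 / 1173288710979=0.00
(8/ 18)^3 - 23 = -16703/ 729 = -22.91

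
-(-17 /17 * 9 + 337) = -328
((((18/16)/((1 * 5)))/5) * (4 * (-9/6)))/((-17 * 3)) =9/1700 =0.01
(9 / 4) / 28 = 9 / 112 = 0.08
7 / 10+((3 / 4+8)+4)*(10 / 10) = 269 / 20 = 13.45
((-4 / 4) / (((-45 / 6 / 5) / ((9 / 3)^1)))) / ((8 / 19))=19 / 4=4.75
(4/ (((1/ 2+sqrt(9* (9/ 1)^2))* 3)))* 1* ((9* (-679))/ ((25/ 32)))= -521472/ 1375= -379.25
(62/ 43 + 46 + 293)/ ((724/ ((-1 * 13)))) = -190307/ 31132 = -6.11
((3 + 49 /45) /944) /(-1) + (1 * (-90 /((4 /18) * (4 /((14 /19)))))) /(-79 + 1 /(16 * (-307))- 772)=185955271 /2231384130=0.08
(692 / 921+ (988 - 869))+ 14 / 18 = 333022 / 2763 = 120.53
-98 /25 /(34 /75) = -147 /17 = -8.65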